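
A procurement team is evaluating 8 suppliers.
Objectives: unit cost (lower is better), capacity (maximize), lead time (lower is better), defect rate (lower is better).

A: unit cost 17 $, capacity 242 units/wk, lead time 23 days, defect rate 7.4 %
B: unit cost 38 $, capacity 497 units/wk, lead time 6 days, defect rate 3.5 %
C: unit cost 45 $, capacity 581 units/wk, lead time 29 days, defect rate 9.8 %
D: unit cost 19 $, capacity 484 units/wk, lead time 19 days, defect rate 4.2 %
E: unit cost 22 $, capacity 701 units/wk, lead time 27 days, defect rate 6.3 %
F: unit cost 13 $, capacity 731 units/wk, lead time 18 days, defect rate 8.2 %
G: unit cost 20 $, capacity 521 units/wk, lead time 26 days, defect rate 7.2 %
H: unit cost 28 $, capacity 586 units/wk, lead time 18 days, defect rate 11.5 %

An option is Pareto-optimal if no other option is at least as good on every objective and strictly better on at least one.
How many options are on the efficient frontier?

A: not dominated.
B: not dominated (best lead time).
C: dominated by E (unit cost 22≤45, capacity 701≥581, lead time 27≤29, defect rate 6.3≤9.8).
D: not dominated.
E: not dominated.
F: not dominated (best unit cost).
G: not dominated.
H: dominated by F (unit cost 13≤28, capacity 731≥586, lead time 18≤18, defect rate 8.2≤11.5).
Pareto-optimal: A, B, D, E, F, G → 6.

6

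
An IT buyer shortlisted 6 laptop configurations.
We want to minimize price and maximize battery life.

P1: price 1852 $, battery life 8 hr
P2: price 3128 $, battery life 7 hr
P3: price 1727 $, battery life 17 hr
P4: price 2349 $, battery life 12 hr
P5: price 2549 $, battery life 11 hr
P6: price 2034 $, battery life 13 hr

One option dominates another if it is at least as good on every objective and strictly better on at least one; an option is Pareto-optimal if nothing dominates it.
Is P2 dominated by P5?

P5 vs P2: price 2549≤3128, battery life 11≥7 — P5 is at least as good on every objective with at least one strict improvement.

Yes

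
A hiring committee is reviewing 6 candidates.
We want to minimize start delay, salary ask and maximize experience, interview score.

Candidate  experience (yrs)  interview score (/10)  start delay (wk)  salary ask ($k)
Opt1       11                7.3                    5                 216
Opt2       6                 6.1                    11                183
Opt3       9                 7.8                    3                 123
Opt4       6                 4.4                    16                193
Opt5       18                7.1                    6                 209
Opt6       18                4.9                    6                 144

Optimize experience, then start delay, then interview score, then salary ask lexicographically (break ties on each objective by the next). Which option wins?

Opt5

First maximize experience: best is 18, kept {Opt5, Opt6}.
Then minimize start delay: best is 6, kept {Opt5, Opt6}.
Then maximize interview score: best is 7.1, kept {Opt5}.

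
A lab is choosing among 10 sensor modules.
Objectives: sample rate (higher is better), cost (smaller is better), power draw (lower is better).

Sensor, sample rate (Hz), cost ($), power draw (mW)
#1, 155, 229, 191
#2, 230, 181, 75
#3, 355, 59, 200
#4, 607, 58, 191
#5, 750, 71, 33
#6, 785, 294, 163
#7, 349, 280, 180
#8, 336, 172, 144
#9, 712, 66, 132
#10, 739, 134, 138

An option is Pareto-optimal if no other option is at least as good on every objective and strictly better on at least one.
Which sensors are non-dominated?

#4, #5, #6, #9

#1: dominated by #2 (sample rate 230≥155, cost 181≤229, power draw 75≤191).
#2: dominated by #5 (sample rate 750≥230, cost 71≤181, power draw 33≤75).
#3: dominated by #4 (sample rate 607≥355, cost 58≤59, power draw 191≤200).
#4: not dominated (best cost).
#5: not dominated (best power draw).
#6: not dominated (best sample rate).
#7: dominated by #5 (sample rate 750≥349, cost 71≤280, power draw 33≤180).
#8: dominated by #5 (sample rate 750≥336, cost 71≤172, power draw 33≤144).
#9: not dominated.
#10: dominated by #5 (sample rate 750≥739, cost 71≤134, power draw 33≤138).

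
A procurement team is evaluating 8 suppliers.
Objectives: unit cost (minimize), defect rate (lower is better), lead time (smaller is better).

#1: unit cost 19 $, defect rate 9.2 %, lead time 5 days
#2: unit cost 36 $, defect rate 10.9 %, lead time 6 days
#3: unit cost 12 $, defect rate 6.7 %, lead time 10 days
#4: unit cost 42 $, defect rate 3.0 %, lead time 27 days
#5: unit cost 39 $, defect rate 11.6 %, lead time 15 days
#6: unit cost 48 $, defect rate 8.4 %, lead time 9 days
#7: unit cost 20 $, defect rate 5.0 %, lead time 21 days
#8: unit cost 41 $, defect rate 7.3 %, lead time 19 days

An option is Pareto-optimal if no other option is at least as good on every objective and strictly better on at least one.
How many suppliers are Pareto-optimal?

5

#1: not dominated (best lead time).
#2: dominated by #1 (unit cost 19≤36, defect rate 9.2≤10.9, lead time 5≤6).
#3: not dominated (best unit cost).
#4: not dominated (best defect rate).
#5: dominated by #1 (unit cost 19≤39, defect rate 9.2≤11.6, lead time 5≤15).
#6: not dominated.
#7: not dominated.
#8: dominated by #3 (unit cost 12≤41, defect rate 6.7≤7.3, lead time 10≤19).
Pareto-optimal: #1, #3, #4, #6, #7 → 5.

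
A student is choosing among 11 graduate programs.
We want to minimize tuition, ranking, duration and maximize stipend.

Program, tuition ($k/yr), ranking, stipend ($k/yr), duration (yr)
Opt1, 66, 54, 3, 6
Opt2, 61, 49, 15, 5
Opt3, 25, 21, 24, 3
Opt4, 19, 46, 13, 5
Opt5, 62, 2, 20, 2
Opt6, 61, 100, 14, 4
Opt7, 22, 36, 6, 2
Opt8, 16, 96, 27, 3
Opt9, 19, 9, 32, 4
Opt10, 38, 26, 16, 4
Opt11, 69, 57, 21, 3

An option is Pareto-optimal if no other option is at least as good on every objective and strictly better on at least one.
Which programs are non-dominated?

Opt3, Opt5, Opt7, Opt8, Opt9

Opt1: dominated by Opt2 (tuition 61≤66, ranking 49≤54, stipend 15≥3, duration 5≤6).
Opt2: dominated by Opt3 (tuition 25≤61, ranking 21≤49, stipend 24≥15, duration 3≤5).
Opt3: not dominated.
Opt4: dominated by Opt9 (tuition 19≤19, ranking 9≤46, stipend 32≥13, duration 4≤5).
Opt5: not dominated (best ranking).
Opt6: dominated by Opt3 (tuition 25≤61, ranking 21≤100, stipend 24≥14, duration 3≤4).
Opt7: not dominated.
Opt8: not dominated (best tuition).
Opt9: not dominated (best stipend).
Opt10: dominated by Opt3 (tuition 25≤38, ranking 21≤26, stipend 24≥16, duration 3≤4).
Opt11: dominated by Opt3 (tuition 25≤69, ranking 21≤57, stipend 24≥21, duration 3≤3).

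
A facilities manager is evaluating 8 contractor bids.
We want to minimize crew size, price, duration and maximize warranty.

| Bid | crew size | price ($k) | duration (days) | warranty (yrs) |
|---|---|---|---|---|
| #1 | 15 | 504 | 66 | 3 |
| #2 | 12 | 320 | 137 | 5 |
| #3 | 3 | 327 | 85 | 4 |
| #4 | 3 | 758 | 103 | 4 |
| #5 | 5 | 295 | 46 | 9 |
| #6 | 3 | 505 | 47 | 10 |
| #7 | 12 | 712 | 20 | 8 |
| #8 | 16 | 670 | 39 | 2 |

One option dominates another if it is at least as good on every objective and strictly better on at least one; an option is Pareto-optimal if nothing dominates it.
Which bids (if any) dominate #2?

#5: crew size 5≤12, price 295≤320, duration 46≤137, warranty 9≥5 — dominates #2.
Others (#1, #3, #4, #6, #7, #8) are each worse than #2 on at least one objective.

#5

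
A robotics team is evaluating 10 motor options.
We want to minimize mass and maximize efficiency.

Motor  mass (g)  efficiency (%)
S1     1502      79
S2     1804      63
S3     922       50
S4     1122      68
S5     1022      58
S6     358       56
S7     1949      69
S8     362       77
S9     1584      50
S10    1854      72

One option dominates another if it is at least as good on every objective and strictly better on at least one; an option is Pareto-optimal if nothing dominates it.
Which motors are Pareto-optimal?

S1, S6, S8

S1: not dominated (best efficiency).
S2: dominated by S1 (mass 1502≤1804, efficiency 79≥63).
S3: dominated by S6 (mass 358≤922, efficiency 56≥50).
S4: dominated by S8 (mass 362≤1122, efficiency 77≥68).
S5: dominated by S8 (mass 362≤1022, efficiency 77≥58).
S6: not dominated (best mass).
S7: dominated by S1 (mass 1502≤1949, efficiency 79≥69).
S8: not dominated.
S9: dominated by S1 (mass 1502≤1584, efficiency 79≥50).
S10: dominated by S1 (mass 1502≤1854, efficiency 79≥72).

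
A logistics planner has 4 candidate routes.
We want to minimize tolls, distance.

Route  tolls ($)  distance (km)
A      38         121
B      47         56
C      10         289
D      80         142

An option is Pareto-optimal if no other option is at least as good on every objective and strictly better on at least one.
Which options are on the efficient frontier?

A, B, C

A: not dominated.
B: not dominated (best distance).
C: not dominated (best tolls).
D: dominated by A (tolls 38≤80, distance 121≤142).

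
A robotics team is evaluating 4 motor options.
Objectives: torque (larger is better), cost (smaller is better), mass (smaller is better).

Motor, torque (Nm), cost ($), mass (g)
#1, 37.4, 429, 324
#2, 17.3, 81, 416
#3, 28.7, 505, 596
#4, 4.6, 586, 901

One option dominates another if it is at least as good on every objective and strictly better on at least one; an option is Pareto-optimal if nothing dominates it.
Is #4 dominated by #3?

Yes

#3 vs #4: torque 28.7≥4.6, cost 505≤586, mass 596≤901 — #3 is at least as good on every objective with at least one strict improvement.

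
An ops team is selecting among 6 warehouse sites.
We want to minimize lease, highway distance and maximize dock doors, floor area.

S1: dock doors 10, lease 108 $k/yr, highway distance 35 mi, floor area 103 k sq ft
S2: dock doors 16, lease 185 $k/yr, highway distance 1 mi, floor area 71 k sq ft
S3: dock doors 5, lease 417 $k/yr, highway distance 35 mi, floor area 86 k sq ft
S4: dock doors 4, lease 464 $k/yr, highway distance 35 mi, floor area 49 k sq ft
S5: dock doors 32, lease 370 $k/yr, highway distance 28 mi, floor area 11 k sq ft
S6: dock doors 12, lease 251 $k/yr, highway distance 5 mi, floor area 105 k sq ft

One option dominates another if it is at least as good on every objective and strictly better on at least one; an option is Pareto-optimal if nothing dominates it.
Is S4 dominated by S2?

S2 vs S4: dock doors 16≥4, lease 185≤464, highway distance 1≤35, floor area 71≥49 — S2 is at least as good on every objective with at least one strict improvement.

Yes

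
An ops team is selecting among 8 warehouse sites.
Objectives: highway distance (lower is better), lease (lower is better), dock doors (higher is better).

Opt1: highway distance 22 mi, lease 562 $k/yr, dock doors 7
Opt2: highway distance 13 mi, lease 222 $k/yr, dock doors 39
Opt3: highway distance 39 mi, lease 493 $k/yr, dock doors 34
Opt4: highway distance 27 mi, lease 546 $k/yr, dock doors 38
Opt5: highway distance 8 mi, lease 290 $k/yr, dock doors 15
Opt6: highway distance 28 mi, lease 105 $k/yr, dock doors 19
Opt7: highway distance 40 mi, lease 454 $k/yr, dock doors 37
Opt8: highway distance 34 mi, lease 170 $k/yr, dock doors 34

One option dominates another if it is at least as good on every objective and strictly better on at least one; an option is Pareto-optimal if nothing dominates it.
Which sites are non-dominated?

Opt2, Opt5, Opt6, Opt8

Opt1: dominated by Opt2 (highway distance 13≤22, lease 222≤562, dock doors 39≥7).
Opt2: not dominated (best dock doors).
Opt3: dominated by Opt2 (highway distance 13≤39, lease 222≤493, dock doors 39≥34).
Opt4: dominated by Opt2 (highway distance 13≤27, lease 222≤546, dock doors 39≥38).
Opt5: not dominated (best highway distance).
Opt6: not dominated (best lease).
Opt7: dominated by Opt2 (highway distance 13≤40, lease 222≤454, dock doors 39≥37).
Opt8: not dominated.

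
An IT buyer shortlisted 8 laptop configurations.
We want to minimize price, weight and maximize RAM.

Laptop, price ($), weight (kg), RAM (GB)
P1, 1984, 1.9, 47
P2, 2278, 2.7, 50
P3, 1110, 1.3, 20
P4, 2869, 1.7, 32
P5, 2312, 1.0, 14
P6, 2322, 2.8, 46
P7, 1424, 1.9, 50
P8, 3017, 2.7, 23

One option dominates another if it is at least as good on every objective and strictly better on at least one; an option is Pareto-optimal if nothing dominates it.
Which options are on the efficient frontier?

P1: dominated by P7 (price 1424≤1984, weight 1.9≤1.9, RAM 50≥47).
P2: dominated by P7 (price 1424≤2278, weight 1.9≤2.7, RAM 50≥50).
P3: not dominated (best price).
P4: not dominated.
P5: not dominated (best weight).
P6: dominated by P1 (price 1984≤2322, weight 1.9≤2.8, RAM 47≥46).
P7: not dominated.
P8: dominated by P1 (price 1984≤3017, weight 1.9≤2.7, RAM 47≥23).

P3, P4, P5, P7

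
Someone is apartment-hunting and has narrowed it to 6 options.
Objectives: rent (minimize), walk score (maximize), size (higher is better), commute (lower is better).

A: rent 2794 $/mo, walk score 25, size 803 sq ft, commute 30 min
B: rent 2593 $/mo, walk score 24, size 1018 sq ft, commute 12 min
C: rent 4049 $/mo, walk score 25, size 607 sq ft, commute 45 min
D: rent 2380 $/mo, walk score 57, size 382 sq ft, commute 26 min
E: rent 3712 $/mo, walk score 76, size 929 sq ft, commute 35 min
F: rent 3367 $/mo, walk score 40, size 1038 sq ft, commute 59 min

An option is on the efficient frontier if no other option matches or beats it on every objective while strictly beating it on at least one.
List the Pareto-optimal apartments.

A, B, D, E, F

A: not dominated.
B: not dominated (best commute).
C: dominated by A (rent 2794≤4049, walk score 25≥25, size 803≥607, commute 30≤45).
D: not dominated (best rent).
E: not dominated (best walk score).
F: not dominated (best size).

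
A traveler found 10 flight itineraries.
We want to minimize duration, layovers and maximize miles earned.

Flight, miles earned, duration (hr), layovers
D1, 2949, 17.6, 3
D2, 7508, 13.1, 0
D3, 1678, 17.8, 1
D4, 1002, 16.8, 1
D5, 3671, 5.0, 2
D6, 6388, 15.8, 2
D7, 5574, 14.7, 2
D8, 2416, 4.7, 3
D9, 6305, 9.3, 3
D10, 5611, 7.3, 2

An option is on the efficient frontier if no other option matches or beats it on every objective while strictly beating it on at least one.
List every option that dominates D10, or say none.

none

D1: worse on miles earned (2949 vs 5611).
D2: worse on duration (13.1 vs 7.3).
D3: worse on miles earned (1678 vs 5611).
D4: worse on miles earned (1002 vs 5611).
D5: worse on miles earned (3671 vs 5611).
D6: worse on duration (15.8 vs 7.3).
D7: worse on miles earned (5574 vs 5611).
D8: worse on miles earned (2416 vs 5611).
D9: worse on duration (9.3 vs 7.3).
No option dominates D10.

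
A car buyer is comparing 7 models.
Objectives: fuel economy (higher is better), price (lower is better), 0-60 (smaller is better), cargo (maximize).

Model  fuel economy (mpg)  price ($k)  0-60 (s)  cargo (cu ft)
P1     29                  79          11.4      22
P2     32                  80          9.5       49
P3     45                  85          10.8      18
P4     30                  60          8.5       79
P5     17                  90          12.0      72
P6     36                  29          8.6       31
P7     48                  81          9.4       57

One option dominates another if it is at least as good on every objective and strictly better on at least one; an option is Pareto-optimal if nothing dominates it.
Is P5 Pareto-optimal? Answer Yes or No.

P4 vs P5: fuel economy 30≥17, price 60≤90, 0-60 8.5≤12.0, cargo 79≥72 — P4 is at least as good on every objective and strictly better on at least one, so P4 dominates P5.

No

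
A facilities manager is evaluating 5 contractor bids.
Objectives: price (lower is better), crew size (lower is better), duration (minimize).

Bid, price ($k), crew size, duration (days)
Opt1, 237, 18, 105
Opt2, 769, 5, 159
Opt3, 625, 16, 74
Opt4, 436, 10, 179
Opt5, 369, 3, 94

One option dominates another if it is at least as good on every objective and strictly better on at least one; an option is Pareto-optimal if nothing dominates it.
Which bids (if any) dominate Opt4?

Opt5

Opt5: price 369≤436, crew size 3≤10, duration 94≤179 — dominates Opt4.
Others (Opt1, Opt2, Opt3) are each worse than Opt4 on at least one objective.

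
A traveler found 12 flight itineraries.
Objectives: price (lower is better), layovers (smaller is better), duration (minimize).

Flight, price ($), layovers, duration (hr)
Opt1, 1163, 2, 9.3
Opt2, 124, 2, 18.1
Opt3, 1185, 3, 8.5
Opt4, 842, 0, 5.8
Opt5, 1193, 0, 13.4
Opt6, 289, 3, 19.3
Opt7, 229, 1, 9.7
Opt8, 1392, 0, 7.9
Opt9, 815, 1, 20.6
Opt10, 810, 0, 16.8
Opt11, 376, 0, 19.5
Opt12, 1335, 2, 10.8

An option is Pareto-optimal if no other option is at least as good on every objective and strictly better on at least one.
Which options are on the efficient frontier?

Opt2, Opt4, Opt7, Opt10, Opt11

Opt1: dominated by Opt4 (price 842≤1163, layovers 0≤2, duration 5.8≤9.3).
Opt2: not dominated (best price).
Opt3: dominated by Opt4 (price 842≤1185, layovers 0≤3, duration 5.8≤8.5).
Opt4: not dominated (best duration).
Opt5: dominated by Opt4 (price 842≤1193, layovers 0≤0, duration 5.8≤13.4).
Opt6: dominated by Opt2 (price 124≤289, layovers 2≤3, duration 18.1≤19.3).
Opt7: not dominated.
Opt8: dominated by Opt4 (price 842≤1392, layovers 0≤0, duration 5.8≤7.9).
Opt9: dominated by Opt7 (price 229≤815, layovers 1≤1, duration 9.7≤20.6).
Opt10: not dominated.
Opt11: not dominated.
Opt12: dominated by Opt1 (price 1163≤1335, layovers 2≤2, duration 9.3≤10.8).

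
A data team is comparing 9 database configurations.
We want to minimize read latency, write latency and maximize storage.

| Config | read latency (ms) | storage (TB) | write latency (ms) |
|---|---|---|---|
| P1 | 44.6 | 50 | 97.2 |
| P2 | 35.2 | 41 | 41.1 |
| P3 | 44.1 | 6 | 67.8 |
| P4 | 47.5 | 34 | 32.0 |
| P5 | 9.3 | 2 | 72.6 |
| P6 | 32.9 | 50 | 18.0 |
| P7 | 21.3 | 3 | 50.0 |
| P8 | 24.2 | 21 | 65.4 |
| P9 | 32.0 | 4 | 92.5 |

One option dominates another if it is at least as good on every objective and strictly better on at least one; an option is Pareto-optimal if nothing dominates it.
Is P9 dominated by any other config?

Yes

P8 vs P9: read latency 24.2≤32.0, storage 21≥4, write latency 65.4≤92.5 — P8 is at least as good on every objective and strictly better on at least one, so P8 dominates P9.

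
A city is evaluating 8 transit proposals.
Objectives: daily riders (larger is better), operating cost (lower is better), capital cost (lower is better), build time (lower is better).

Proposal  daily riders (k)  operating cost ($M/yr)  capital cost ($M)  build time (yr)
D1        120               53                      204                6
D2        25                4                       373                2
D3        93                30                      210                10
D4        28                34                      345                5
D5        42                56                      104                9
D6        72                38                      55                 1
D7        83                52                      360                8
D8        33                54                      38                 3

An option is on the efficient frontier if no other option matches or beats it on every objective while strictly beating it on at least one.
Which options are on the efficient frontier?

D1: not dominated (best daily riders).
D2: not dominated (best operating cost).
D3: not dominated.
D4: not dominated.
D5: dominated by D6 (daily riders 72≥42, operating cost 38≤56, capital cost 55≤104, build time 1≤9).
D6: not dominated (best build time).
D7: not dominated.
D8: not dominated (best capital cost).

D1, D2, D3, D4, D6, D7, D8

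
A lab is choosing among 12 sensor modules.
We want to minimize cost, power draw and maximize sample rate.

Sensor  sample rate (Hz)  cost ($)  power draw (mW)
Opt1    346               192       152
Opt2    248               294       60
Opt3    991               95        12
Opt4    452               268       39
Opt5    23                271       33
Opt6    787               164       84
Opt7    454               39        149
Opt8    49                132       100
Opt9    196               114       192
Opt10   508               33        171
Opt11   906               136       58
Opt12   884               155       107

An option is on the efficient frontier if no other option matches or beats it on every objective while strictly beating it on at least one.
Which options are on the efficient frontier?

Opt1: dominated by Opt3 (sample rate 991≥346, cost 95≤192, power draw 12≤152).
Opt2: dominated by Opt3 (sample rate 991≥248, cost 95≤294, power draw 12≤60).
Opt3: not dominated (best sample rate).
Opt4: dominated by Opt3 (sample rate 991≥452, cost 95≤268, power draw 12≤39).
Opt5: dominated by Opt3 (sample rate 991≥23, cost 95≤271, power draw 12≤33).
Opt6: dominated by Opt3 (sample rate 991≥787, cost 95≤164, power draw 12≤84).
Opt7: not dominated.
Opt8: dominated by Opt3 (sample rate 991≥49, cost 95≤132, power draw 12≤100).
Opt9: dominated by Opt3 (sample rate 991≥196, cost 95≤114, power draw 12≤192).
Opt10: not dominated (best cost).
Opt11: dominated by Opt3 (sample rate 991≥906, cost 95≤136, power draw 12≤58).
Opt12: dominated by Opt3 (sample rate 991≥884, cost 95≤155, power draw 12≤107).

Opt3, Opt7, Opt10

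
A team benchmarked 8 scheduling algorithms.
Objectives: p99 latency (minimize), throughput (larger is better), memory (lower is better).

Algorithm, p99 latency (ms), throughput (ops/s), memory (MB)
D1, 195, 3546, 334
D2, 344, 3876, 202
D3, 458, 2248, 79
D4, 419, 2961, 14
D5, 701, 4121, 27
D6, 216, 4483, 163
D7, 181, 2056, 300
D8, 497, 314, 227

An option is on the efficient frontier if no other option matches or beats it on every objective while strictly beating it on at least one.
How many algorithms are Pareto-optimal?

5

D1: not dominated.
D2: dominated by D6 (p99 latency 216≤344, throughput 4483≥3876, memory 163≤202).
D3: dominated by D4 (p99 latency 419≤458, throughput 2961≥2248, memory 14≤79).
D4: not dominated (best memory).
D5: not dominated.
D6: not dominated (best throughput).
D7: not dominated (best p99 latency).
D8: dominated by D2 (p99 latency 344≤497, throughput 3876≥314, memory 202≤227).
Pareto-optimal: D1, D4, D5, D6, D7 → 5.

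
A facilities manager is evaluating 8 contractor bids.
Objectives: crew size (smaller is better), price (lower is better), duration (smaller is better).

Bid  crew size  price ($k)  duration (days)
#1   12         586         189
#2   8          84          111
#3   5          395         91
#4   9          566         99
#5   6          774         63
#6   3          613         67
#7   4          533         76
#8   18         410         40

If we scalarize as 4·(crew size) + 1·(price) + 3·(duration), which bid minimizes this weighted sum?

#1: 4·12 + 1·586 + 3·189 = 1201
#2: 4·8 + 1·84 + 3·111 = 449
#3: 4·5 + 1·395 + 3·91 = 688
#4: 4·9 + 1·566 + 3·99 = 899
#5: 4·6 + 1·774 + 3·63 = 987
#6: 4·3 + 1·613 + 3·67 = 826
#7: 4·4 + 1·533 + 3·76 = 777
#8: 4·18 + 1·410 + 3·40 = 602
Lowest: #2 at 449.

#2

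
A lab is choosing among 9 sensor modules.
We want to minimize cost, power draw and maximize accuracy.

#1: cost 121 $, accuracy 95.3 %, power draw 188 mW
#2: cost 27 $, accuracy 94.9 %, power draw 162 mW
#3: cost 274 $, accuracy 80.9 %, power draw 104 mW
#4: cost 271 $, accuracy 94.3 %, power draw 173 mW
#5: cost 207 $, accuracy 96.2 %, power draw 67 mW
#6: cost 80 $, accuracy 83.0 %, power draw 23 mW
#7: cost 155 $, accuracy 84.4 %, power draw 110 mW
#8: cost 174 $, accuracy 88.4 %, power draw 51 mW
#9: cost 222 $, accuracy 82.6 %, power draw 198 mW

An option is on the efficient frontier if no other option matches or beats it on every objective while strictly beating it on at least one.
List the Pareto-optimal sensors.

#1: not dominated.
#2: not dominated (best cost).
#3: dominated by #5 (cost 207≤274, accuracy 96.2≥80.9, power draw 67≤104).
#4: dominated by #2 (cost 27≤271, accuracy 94.9≥94.3, power draw 162≤173).
#5: not dominated (best accuracy).
#6: not dominated (best power draw).
#7: not dominated.
#8: not dominated.
#9: dominated by #1 (cost 121≤222, accuracy 95.3≥82.6, power draw 188≤198).

#1, #2, #5, #6, #7, #8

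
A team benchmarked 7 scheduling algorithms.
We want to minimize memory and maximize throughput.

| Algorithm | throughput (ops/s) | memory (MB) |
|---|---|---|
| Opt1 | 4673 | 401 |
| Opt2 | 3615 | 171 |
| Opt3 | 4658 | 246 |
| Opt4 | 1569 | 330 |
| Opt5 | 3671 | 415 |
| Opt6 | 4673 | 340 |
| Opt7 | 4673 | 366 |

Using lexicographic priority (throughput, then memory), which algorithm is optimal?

First maximize throughput: best is 4673, kept {Opt1, Opt6, Opt7}.
Then minimize memory: best is 340, kept {Opt6}.

Opt6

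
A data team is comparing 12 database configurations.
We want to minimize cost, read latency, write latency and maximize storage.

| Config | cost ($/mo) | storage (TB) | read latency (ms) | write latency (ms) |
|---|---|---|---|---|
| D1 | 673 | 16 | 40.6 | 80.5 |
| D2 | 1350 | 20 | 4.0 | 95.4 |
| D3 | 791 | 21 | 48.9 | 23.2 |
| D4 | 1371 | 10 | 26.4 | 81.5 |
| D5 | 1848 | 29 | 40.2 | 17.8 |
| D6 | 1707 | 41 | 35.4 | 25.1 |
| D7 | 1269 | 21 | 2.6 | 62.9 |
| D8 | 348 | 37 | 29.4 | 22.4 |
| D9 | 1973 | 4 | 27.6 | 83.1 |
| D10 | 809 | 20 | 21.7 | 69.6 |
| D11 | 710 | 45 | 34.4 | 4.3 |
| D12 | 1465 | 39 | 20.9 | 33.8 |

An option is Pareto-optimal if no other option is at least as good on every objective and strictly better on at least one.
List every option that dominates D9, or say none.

D4: cost 1371≤1973, storage 10≥4, read latency 26.4≤27.6, write latency 81.5≤83.1 — dominates D9.
D7: cost 1269≤1973, storage 21≥4, read latency 2.6≤27.6, write latency 62.9≤83.1 — dominates D9.
D10: cost 809≤1973, storage 20≥4, read latency 21.7≤27.6, write latency 69.6≤83.1 — dominates D9.
D12: cost 1465≤1973, storage 39≥4, read latency 20.9≤27.6, write latency 33.8≤83.1 — dominates D9.
Others (D1, D2, D3, D5, D6, D8, D11) are each worse than D9 on at least one objective.

D4, D7, D10, D12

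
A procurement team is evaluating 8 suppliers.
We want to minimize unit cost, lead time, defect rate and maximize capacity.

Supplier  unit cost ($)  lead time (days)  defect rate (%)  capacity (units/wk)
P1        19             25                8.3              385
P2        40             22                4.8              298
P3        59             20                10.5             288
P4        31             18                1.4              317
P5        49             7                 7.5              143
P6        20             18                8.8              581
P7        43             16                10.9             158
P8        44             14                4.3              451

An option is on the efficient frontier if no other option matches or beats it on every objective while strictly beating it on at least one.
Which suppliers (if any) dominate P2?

P4

P4: unit cost 31≤40, lead time 18≤22, defect rate 1.4≤4.8, capacity 317≥298 — dominates P2.
Others (P1, P3, P5, P6, P7, P8) are each worse than P2 on at least one objective.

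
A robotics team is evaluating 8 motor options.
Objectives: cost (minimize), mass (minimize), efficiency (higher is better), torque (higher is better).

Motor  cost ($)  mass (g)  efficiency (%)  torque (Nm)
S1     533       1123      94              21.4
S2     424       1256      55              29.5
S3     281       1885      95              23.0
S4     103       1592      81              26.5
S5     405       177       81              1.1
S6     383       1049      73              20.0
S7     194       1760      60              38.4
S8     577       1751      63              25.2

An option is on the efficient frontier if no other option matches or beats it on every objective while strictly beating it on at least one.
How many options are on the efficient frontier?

S1: not dominated.
S2: not dominated.
S3: not dominated (best efficiency).
S4: not dominated (best cost).
S5: not dominated (best mass).
S6: not dominated.
S7: not dominated (best torque).
S8: dominated by S4 (cost 103≤577, mass 1592≤1751, efficiency 81≥63, torque 26.5≥25.2).
Pareto-optimal: S1, S2, S3, S4, S5, S6, S7 → 7.

7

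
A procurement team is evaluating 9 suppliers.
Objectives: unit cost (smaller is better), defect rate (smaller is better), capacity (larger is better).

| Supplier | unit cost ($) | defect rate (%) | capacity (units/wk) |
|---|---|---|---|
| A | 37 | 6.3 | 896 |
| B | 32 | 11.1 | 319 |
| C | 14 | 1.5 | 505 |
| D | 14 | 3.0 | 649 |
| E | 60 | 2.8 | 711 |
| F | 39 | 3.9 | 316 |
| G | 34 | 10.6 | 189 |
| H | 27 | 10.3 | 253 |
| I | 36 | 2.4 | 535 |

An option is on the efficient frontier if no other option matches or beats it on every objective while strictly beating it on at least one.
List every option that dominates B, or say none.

C: unit cost 14≤32, defect rate 1.5≤11.1, capacity 505≥319 — dominates B.
D: unit cost 14≤32, defect rate 3.0≤11.1, capacity 649≥319 — dominates B.
Others (A, E, F, G, H, I) are each worse than B on at least one objective.

C, D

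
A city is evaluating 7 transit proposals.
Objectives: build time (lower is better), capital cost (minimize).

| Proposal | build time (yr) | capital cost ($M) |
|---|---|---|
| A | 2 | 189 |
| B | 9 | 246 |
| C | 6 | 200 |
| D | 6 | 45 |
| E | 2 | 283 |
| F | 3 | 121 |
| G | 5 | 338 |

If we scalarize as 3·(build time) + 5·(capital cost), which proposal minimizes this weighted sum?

A: 3·2 + 5·189 = 951
B: 3·9 + 5·246 = 1257
C: 3·6 + 5·200 = 1018
D: 3·6 + 5·45 = 243
E: 3·2 + 5·283 = 1421
F: 3·3 + 5·121 = 614
G: 3·5 + 5·338 = 1705
Lowest: D at 243.

D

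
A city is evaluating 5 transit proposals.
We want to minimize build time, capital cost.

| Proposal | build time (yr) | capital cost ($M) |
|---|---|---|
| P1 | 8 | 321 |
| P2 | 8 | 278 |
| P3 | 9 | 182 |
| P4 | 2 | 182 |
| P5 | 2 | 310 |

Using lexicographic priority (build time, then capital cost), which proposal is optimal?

P4

First minimize build time: best is 2, kept {P4, P5}.
Then minimize capital cost: best is 182, kept {P4}.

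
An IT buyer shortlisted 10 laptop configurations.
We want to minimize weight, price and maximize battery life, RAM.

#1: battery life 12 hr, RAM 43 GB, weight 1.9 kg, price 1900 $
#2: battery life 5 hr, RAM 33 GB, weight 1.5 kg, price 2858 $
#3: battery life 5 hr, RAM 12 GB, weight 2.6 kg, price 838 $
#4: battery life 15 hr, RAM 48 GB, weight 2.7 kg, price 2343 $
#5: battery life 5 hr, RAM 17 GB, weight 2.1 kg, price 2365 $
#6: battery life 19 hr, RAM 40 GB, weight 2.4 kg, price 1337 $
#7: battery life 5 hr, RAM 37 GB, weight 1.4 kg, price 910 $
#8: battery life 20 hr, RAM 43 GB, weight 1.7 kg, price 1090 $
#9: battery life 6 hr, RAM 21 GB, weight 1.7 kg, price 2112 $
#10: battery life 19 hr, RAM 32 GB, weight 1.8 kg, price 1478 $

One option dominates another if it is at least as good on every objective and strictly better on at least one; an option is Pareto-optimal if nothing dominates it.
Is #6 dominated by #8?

#8 vs #6: battery life 20≥19, RAM 43≥40, weight 1.7≤2.4, price 1090≤1337 — #8 is at least as good on every objective with at least one strict improvement.

Yes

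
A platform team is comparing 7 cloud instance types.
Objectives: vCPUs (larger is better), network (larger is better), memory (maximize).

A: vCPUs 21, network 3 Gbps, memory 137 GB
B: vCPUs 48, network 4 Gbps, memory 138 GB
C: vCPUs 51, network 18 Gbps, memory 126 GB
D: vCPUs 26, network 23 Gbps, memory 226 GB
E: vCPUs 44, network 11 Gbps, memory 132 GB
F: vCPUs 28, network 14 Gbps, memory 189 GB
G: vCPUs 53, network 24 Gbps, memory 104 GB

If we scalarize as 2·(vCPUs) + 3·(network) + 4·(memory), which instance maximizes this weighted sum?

A: 2·21 + 3·3 + 4·137 = 599
B: 2·48 + 3·4 + 4·138 = 660
C: 2·51 + 3·18 + 4·126 = 660
D: 2·26 + 3·23 + 4·226 = 1025
E: 2·44 + 3·11 + 4·132 = 649
F: 2·28 + 3·14 + 4·189 = 854
G: 2·53 + 3·24 + 4·104 = 594
Highest: D at 1025.

D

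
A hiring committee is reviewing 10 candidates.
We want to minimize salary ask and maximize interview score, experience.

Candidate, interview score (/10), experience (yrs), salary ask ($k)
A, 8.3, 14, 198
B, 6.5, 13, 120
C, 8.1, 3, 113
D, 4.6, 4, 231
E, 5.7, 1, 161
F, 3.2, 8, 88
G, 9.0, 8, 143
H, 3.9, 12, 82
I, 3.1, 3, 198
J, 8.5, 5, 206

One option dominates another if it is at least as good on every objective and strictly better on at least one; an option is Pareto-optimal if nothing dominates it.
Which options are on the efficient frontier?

A: not dominated (best experience).
B: not dominated.
C: not dominated.
D: dominated by A (interview score 8.3≥4.6, experience 14≥4, salary ask 198≤231).
E: dominated by B (interview score 6.5≥5.7, experience 13≥1, salary ask 120≤161).
F: dominated by H (interview score 3.9≥3.2, experience 12≥8, salary ask 82≤88).
G: not dominated (best interview score).
H: not dominated (best salary ask).
I: dominated by A (interview score 8.3≥3.1, experience 14≥3, salary ask 198≤198).
J: dominated by G (interview score 9.0≥8.5, experience 8≥5, salary ask 143≤206).

A, B, C, G, H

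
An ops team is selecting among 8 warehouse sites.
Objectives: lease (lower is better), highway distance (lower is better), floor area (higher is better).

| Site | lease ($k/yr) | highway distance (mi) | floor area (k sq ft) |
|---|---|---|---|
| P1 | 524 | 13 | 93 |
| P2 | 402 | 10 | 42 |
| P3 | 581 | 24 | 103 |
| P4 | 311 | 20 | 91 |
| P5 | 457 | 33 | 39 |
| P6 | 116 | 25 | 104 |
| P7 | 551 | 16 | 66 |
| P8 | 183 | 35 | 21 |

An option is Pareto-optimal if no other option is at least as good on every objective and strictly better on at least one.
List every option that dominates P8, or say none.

P6

P6: lease 116≤183, highway distance 25≤35, floor area 104≥21 — dominates P8.
Others (P1, P2, P3, P4, P5, P7) are each worse than P8 on at least one objective.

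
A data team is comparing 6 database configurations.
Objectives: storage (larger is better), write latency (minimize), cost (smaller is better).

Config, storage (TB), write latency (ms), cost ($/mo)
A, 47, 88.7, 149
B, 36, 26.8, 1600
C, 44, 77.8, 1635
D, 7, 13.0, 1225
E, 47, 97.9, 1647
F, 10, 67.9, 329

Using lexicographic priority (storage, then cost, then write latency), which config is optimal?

A

First maximize storage: best is 47, kept {A, E}.
Then minimize cost: best is 149, kept {A}.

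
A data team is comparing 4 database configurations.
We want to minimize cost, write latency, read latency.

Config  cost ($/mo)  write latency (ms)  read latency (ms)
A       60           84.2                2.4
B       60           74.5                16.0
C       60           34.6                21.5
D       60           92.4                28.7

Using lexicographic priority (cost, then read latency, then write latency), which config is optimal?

A

First minimize cost: best is 60, kept {A, B, C, D}.
Then minimize read latency: best is 2.4, kept {A}.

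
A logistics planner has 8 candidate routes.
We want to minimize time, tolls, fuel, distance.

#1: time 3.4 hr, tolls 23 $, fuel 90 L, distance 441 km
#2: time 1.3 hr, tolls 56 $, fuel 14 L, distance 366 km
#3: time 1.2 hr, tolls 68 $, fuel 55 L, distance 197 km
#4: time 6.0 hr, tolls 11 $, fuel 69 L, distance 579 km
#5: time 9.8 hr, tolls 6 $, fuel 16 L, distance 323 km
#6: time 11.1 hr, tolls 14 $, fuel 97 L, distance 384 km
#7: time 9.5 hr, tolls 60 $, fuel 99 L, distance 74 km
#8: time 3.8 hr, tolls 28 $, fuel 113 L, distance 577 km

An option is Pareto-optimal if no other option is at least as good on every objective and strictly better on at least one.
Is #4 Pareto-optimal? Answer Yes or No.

#1: worse on tolls (23 vs 11).
#2: worse on tolls (56 vs 11).
#3: worse on tolls (68 vs 11).
#5: worse on time (9.8 vs 6.0).
#6: worse on time (11.1 vs 6.0).
#7: worse on time (9.5 vs 6.0).
#8: worse on tolls (28 vs 11).
No option is at least as good as #4 on every objective and strictly better on one.

Yes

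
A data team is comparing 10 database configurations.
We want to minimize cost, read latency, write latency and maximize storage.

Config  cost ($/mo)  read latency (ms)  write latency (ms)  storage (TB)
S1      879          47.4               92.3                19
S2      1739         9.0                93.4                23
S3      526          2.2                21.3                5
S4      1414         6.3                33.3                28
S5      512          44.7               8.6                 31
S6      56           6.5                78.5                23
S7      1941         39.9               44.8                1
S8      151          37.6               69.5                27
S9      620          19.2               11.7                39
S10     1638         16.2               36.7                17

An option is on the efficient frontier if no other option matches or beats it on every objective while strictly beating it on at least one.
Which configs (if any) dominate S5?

S1: worse on cost (879 vs 512).
S2: worse on cost (1739 vs 512).
S3: worse on cost (526 vs 512).
S4: worse on cost (1414 vs 512).
S6: worse on write latency (78.5 vs 8.6).
S7: worse on cost (1941 vs 512).
S8: worse on write latency (69.5 vs 8.6).
S9: worse on cost (620 vs 512).
S10: worse on cost (1638 vs 512).
No option dominates S5.

none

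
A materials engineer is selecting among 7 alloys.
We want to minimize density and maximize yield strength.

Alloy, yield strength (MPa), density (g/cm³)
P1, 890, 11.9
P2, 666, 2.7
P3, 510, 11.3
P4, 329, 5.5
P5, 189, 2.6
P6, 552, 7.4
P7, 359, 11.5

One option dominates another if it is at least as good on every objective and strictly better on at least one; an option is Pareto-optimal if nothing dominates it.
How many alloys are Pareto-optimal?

3

P1: not dominated (best yield strength).
P2: not dominated.
P3: dominated by P2 (yield strength 666≥510, density 2.7≤11.3).
P4: dominated by P2 (yield strength 666≥329, density 2.7≤5.5).
P5: not dominated (best density).
P6: dominated by P2 (yield strength 666≥552, density 2.7≤7.4).
P7: dominated by P2 (yield strength 666≥359, density 2.7≤11.5).
Pareto-optimal: P1, P2, P5 → 3.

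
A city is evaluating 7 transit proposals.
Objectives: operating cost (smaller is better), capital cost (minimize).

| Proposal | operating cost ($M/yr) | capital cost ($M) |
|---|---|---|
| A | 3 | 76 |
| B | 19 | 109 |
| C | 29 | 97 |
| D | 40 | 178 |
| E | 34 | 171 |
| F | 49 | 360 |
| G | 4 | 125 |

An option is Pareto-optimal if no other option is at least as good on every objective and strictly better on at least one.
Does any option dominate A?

B: worse on operating cost (19 vs 3).
C: worse on operating cost (29 vs 3).
D: worse on operating cost (40 vs 3).
E: worse on operating cost (34 vs 3).
F: worse on operating cost (49 vs 3).
G: worse on operating cost (4 vs 3).
No option is at least as good as A on every objective and strictly better on one.

No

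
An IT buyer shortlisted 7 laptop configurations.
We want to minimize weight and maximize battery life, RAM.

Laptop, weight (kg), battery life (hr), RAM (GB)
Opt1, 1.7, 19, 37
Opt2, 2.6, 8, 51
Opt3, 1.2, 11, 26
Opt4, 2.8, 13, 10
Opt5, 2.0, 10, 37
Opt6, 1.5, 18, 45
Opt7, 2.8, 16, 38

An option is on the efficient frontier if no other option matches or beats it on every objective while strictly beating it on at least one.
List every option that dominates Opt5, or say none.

Opt1, Opt6

Opt1: weight 1.7≤2.0, battery life 19≥10, RAM 37≥37 — dominates Opt5.
Opt6: weight 1.5≤2.0, battery life 18≥10, RAM 45≥37 — dominates Opt5.
Others (Opt2, Opt3, Opt4, Opt7) are each worse than Opt5 on at least one objective.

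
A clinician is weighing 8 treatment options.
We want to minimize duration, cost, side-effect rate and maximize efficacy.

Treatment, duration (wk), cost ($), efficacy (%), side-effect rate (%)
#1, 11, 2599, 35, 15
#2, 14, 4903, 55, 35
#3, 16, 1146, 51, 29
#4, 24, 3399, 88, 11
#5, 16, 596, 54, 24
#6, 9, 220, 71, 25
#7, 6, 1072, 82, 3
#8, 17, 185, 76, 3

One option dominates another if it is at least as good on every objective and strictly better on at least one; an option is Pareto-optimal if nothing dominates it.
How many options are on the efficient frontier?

5

#1: dominated by #7 (duration 6≤11, cost 1072≤2599, efficacy 82≥35, side-effect rate 3≤15).
#2: dominated by #6 (duration 9≤14, cost 220≤4903, efficacy 71≥55, side-effect rate 25≤35).
#3: dominated by #5 (duration 16≤16, cost 596≤1146, efficacy 54≥51, side-effect rate 24≤29).
#4: not dominated (best efficacy).
#5: not dominated.
#6: not dominated.
#7: not dominated (best duration).
#8: not dominated (best cost).
Pareto-optimal: #4, #5, #6, #7, #8 → 5.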